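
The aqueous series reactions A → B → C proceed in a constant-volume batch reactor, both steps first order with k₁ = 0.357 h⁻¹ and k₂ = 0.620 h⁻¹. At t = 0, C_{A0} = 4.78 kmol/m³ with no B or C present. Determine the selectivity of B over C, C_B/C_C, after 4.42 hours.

0.320

The intermediate concentration in a first-order A→B→C sequence is C_B = k₁C_{A0}(e^(−k₁t) − e^(−k₂t))/(k₂−k₁).
e^(−k₁t) = e^(−0.357×4.42) = e^(−1.578) = 0.2064; e^(−k₂t) = e^(−2.740) = 0.06454.
C_B = 0.357×4.78/(0.620−0.357) × (0.2064−0.06454) = 6.488×0.1419 = 0.9204 kmol/m³.
C_A = C_{A0}e^(−k₁t) = 0.9866 kmol/m³, so C_C = C_{A0}−C_A−C_B = 2.873 kmol/m³; C_B/C_C = 0.320.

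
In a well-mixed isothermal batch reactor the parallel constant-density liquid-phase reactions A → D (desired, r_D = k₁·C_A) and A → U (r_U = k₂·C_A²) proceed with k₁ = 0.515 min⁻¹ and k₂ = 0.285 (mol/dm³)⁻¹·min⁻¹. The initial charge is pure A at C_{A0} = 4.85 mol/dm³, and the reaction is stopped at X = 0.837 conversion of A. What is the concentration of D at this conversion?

C_A = C_{A0}(1−X) = 0.7906 mol/dm³.
Along a PFR/batch, dC_D/dC_A = −r_D/(r_D+r_U) = −k₁/(k₁+k₂·C_A).
Integrating from C_{A0} to C_A: C_D = (0.515/0.285)·ln[(0.515+0.285·4.85)/(0.515+0.285·0.791)] = 1.807·ln(1.897/0.7403) = 1.701 mol/dm³.

1.70 mol/dm³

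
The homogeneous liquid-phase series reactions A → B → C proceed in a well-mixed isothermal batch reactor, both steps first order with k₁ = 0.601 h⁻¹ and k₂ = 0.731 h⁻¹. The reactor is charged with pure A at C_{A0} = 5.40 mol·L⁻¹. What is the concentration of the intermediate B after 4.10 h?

Solving the coupled first-order balances gives C_B(t) = [k₁/(k₂−k₁)]·C_{A0}·(e^(−k₁t) − e^(−k₂t)).
e^(−k₁t) = e^(−0.601×4.10) = e^(−2.464) = 0.08509; e^(−k₂t) = e^(−2.997) = 0.04993.
C_B = 0.601×5.40/(0.731−0.601) × (0.08509−0.04993) = 24.96×0.03515 = 0.8776 mol·L⁻¹.

0.878 mol·L⁻¹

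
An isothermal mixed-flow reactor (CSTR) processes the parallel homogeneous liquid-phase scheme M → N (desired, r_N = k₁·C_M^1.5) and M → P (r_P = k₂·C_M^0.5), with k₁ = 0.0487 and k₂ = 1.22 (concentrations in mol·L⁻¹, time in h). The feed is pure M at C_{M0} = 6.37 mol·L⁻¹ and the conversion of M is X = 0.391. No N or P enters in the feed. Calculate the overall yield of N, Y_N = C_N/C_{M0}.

0.0524

Exit C_M = C_{M0}(1−X) = 6.37×0.609 = 3.879 mol·L⁻¹.
In a CSTR the entire volume is at exit conditions, so r_N = 0.0487×3.879^1.5 = 0.3721 and r_P = 1.22×3.879^0.5 = 2.403.
Fraction of consumed M going to N: r_N/(r_N+r_P) = 0.1341.
C_N = 0.1341·C_{M0}·X = 0.1341×6.37×0.391 = 0.334 mol·L⁻¹; Y_N = C_N/C_{M0} = 0.0524.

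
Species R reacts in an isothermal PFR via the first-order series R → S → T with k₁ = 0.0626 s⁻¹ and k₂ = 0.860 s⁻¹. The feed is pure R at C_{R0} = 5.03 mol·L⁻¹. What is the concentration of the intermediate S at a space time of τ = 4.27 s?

Solving the coupled first-order balances gives C_S(τ) = [k₁/(k₂−k₁)]·C_{R0}·(e^(−k₁τ) − e^(−k₂τ)).
e^(−k₁τ) = e^(−0.0626×4.27) = e^(−0.2673) = 0.7654; e^(−k₂τ) = e^(−3.672) = 0.02542.
C_S = 0.0626×5.03/(0.860−0.0626) × (0.7654−0.02542) = 0.3949×0.7400 = 0.2922 mol·L⁻¹.

0.292 mol·L⁻¹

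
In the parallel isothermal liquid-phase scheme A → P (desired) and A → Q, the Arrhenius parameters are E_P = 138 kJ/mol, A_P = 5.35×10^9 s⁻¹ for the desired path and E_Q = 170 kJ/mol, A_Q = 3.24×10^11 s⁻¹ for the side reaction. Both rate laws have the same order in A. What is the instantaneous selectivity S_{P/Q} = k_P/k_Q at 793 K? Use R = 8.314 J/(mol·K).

With equal orders, S_{P/Q} = k_P/k_Q = (A_P/A_Q)·exp[(E_Q−E_P)/(RT)].
(E_Q−E_P)/(RT) = (170−138)×10³/(8.314×793) = 32000/6593 = 4.854.
k_P/k_Q = (5.35×10^9/3.24×10^11)·exp(4.854) = 0.01651 × 128.2 = 2.12.
Since E_P < E_Q, lowering the temperature improves selectivity toward P.

2.12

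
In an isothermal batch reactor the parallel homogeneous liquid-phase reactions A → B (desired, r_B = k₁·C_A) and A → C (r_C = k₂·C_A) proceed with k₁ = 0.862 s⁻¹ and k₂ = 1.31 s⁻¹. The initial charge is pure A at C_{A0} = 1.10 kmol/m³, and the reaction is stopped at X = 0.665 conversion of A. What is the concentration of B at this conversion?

0.290 kmol/m³

C_A = C_{A0}(1−X) = 0.3685 kmol/m³.
Both paths are first order in A, so the instantaneous fraction to B is constant: dC_B/d(−C_A) = k₁/(k₁+k₂) = 0.3969.
C_B = 0.3969·(C_{A0}−C_A) = 0.3969×0.7315 = 0.290 kmol/m³.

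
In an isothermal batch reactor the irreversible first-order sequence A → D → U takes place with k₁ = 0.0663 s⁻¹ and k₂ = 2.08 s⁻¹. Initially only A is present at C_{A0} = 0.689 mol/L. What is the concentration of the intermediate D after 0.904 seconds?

The intermediate concentration in a first-order A→B→C sequence is C_D = k₁C_{A0}(e^(−k₁t) − e^(−k₂t))/(k₂−k₁).
e^(−k₁t) = e^(−0.0663×0.904) = e^(−0.05994) = 0.9418; e^(−k₂t) = e^(−1.880) = 0.1525.
C_D = 0.0663×0.689/(2.08−0.0663) × (0.9418−0.1525) = 0.02268×0.7893 = 0.01790 mol/L.

0.0179 mol/L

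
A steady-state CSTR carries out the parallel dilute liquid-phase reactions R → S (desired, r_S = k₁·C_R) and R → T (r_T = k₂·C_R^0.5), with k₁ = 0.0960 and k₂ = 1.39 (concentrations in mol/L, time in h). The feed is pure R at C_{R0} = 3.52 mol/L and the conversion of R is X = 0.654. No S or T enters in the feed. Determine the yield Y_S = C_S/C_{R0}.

0.0463

Exit C_R = C_{R0}(1−X) = 3.52×0.346 = 1.218 mol/L.
In a CSTR the entire volume is at exit conditions, so r_S = 0.0960×1.218 = 0.1169 and r_T = 1.39×1.218^0.5 = 1.534.
Fraction of consumed R going to S: r_S/(r_S+r_T) = 0.07082.
C_S = 0.07082·C_{R0}·X = 0.07082×3.52×0.654 = 0.163 mol/L; Y_S = C_S/C_{R0} = 0.0463.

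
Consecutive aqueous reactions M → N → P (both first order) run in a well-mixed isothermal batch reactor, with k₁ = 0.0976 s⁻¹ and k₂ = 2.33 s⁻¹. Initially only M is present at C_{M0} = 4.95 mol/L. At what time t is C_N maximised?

1.42 s

For first-order series the maximum of C_N occurs at t_opt = ln(k₂/k₁)/(k₂−k₁).
= ln(2.33/0.0976)/(2.33−0.0976) = ln(23.87)/2.232 = 3.173/2.232 = 1.42 s.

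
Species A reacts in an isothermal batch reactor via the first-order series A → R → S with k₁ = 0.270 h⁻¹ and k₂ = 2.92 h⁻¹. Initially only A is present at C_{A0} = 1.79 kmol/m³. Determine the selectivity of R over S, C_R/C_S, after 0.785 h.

The intermediate concentration in a first-order A→B→C sequence is C_R = k₁C_{A0}(e^(−k₁t) − e^(−k₂t))/(k₂−k₁).
e^(−k₁t) = e^(−0.270×0.785) = e^(−0.2120) = 0.8090; e^(−k₂t) = e^(−2.292) = 0.1010.
C_R = 0.270×1.79/(2.92−0.270) × (0.8090−0.1010) = 0.1824×0.7080 = 0.1291 kmol/m³.
C_A = C_{A0}e^(−k₁t) = 1.448 kmol/m³, so C_S = C_{A0}−C_A−C_R = 0.2128 kmol/m³; C_R/C_S = 0.607.

0.607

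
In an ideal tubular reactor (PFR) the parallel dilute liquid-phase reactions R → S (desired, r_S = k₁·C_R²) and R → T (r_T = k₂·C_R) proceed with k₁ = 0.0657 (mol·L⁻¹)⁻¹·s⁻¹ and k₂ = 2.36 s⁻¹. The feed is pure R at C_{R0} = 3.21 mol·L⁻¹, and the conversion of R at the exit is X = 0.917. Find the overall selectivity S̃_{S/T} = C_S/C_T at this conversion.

C_R = C_{R0}(1−X) = 0.2664 mol·L⁻¹.
Along a PFR/batch, dC_T/dC_R = −r_T/(r_S+r_T) = −k₂/(k₂+k₁·C_R).
Integrating from C_{R0} to C_R: C_T = (2.36/0.0657)·ln[(2.36+0.0657·3.21)/(2.36+0.0657·0.266)] = 35.92·ln(2.571/2.378) = 2.809 mol·L⁻¹.
Then C_S = (C_{R0}−C_R) − C_T = 2.944 − 2.809 = 0.1344 mol·L⁻¹.
S̃_{S/T} = C_S/C_T = 0.1344/2.809 = 0.0479.

0.0479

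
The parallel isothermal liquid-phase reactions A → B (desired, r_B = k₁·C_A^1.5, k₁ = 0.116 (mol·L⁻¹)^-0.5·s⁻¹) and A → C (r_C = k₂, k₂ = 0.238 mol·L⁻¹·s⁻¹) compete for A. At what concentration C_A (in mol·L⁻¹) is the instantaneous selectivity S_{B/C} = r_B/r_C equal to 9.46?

7.22 mol·L⁻¹

S_{B/C} = (k₁/k₂)·C_A^1.5 ⇒ C_A = (S·k₂/k₁)^(1/1.5).
= (9.46×0.238/0.116)^(0.6667) = (19.41)^(0.6667) = 7.22 mol·L⁻¹.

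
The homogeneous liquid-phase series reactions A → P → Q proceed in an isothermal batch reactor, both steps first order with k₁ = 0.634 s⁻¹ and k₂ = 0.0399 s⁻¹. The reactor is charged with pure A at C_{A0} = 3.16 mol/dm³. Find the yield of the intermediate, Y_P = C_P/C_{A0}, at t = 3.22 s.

0.800

Solving the coupled first-order balances gives C_P(t) = [k₁/(k₂−k₁)]·C_{A0}·(e^(−k₁t) − e^(−k₂t)).
e^(−k₁t) = e^(−0.634×3.22) = e^(−2.041) = 0.1298; e^(−k₂t) = e^(−0.1285) = 0.8794.
C_P = 0.634×3.16/(0.0399−0.634) × (0.1298−0.8794) = (-3.372)×(-0.7496) = 2.528 mol/dm³.
Y_P = C_P/C_{A0} = 2.528/3.16 = 0.800.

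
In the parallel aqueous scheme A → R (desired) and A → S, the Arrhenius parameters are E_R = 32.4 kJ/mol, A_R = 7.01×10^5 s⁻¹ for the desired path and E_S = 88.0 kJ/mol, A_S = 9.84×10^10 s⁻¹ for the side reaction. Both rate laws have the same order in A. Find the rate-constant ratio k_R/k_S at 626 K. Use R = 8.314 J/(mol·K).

0.311

With equal orders, S_{R/S} = k_R/k_S = (A_R/A_S)·exp[(E_S−E_R)/(RT)].
(E_S−E_R)/(RT) = (88.0−32.4)×10³/(8.314×626) = 55600/5205 = 10.68.
k_R/k_S = (7.01×10^5/9.84×10^10)·exp(10.68) = 7.124×10^-6 × 43605 = 0.311.
Since E_R < E_S, lowering the temperature improves selectivity toward R.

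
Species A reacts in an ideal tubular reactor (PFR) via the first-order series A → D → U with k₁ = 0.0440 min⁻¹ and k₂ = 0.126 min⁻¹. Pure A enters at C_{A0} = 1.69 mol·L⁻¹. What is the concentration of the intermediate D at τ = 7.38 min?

The intermediate concentration in a first-order A→B→C sequence is C_D = k₁C_{A0}(e^(−k₁τ) − e^(−k₂τ))/(k₂−k₁).
e^(−k₁τ) = e^(−0.0440×7.38) = e^(−0.3247) = 0.7227; e^(−k₂τ) = e^(−0.9299) = 0.3946.
C_D = 0.0440×1.69/(0.126−0.0440) × (0.7227−0.3946) = 0.9068×0.3281 = 0.2976 mol·L⁻¹.

0.298 mol·L⁻¹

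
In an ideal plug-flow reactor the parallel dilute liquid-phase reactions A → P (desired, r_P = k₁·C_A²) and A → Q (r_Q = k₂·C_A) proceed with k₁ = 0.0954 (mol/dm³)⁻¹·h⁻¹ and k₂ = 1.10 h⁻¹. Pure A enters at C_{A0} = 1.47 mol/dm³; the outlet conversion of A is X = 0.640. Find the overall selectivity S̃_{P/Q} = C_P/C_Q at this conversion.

0.0862

C_A = C_{A0}(1−X) = 0.5292 mol/dm³.
Along a PFR/batch, dC_Q/dC_A = −r_Q/(r_P+r_Q) = −k₂/(k₂+k₁·C_A).
Integrating from C_{A0} to C_A: C_Q = (1.10/0.0954)·ln[(1.10+0.0954·1.47)/(1.10+0.0954·0.529)] = 11.53·ln(1.240/1.150) = 0.8662 mol/dm³.
Then C_P = (C_{A0}−C_A) − C_Q = 0.9408 − 0.8662 = 0.07465 mol/dm³.
S̃_{P/Q} = C_P/C_Q = 0.07465/0.8662 = 0.0862.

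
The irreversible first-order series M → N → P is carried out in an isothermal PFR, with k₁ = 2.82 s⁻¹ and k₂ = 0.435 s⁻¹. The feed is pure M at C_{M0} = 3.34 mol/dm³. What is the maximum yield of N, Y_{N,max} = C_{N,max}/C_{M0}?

0.711

At the optimum, C_{N,max}/C_{M0} = (k₁/k₂)^[k₂/(k₂−k₁)].
= (2.82/0.435)^(0.435/(0.435−2.82)) = (6.483)^(-0.1824) = 0.7111.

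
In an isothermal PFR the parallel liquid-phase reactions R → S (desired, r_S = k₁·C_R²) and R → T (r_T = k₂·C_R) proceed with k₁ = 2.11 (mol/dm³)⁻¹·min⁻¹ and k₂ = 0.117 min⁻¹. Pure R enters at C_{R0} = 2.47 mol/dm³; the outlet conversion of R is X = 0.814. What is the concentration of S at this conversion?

C_R = C_{R0}(1−X) = 0.4594 mol/dm³.
Along a PFR/batch, dC_T/dC_R = −r_T/(r_S+r_T) = −k₂/(k₂+k₁·C_R).
Integrating from C_{R0} to C_R: C_T = (0.117/2.11)·ln[(0.117+2.11·2.47)/(0.117+2.11·0.459)] = 0.05545·ln(5.329/1.086) = 0.08818 mol/dm³.
Then C_S = (C_{R0}−C_R) − C_T = 2.011 − 0.08818 = 1.922 mol/dm³.

1.92 mol/dm³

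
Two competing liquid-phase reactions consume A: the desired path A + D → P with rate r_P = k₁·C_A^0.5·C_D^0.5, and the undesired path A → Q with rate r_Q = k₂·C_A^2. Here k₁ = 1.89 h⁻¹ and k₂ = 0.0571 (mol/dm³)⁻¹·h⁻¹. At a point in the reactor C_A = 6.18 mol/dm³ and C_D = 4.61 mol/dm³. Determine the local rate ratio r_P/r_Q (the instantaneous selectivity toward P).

S_{P/Q} = r_P/r_Q = (k₁·C_A^0.5·C_D^0.5)/(k₂·C_A^2) = (k₁/k₂)·C_A^-1.5·C_D^0.5.
= (1.89×6.180^0.5×4.610^0.5) / (0.0571×6.180^2) = 10.09/2.181 = 4.63.

4.63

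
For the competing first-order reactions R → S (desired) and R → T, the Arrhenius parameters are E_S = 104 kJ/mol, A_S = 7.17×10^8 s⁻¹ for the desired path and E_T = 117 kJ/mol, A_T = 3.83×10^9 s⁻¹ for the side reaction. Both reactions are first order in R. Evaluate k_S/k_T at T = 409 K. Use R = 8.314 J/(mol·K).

With equal orders, S_{S/T} = k_S/k_T = (A_S/A_T)·exp[(E_T−E_S)/(RT)].
(E_T−E_S)/(RT) = (117−104)×10³/(8.314×409) = 13000/3400 = 3.823.
k_S/k_T = (7.17×10^8/3.83×10^9)·exp(3.823) = 0.1872 × 45.74 = 8.56.
Since E_S < E_T, lowering the temperature improves selectivity toward S.

8.56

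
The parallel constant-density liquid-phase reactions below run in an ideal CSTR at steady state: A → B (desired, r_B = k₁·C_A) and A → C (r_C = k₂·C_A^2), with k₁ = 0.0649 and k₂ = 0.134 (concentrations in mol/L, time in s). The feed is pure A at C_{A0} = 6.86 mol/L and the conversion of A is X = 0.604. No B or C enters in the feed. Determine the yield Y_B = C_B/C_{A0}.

Exit C_A = C_{A0}(1−X) = 6.86×0.396 = 2.717 mol/L.
Rates in a CSTR are evaluated at the outlet concentration: r_B = 0.0649×2.717 = 0.1763, r_C = 0.134×2.717^2 = 0.9889.
Fraction of consumed A going to B: r_B/(r_B+r_C) = 0.1513.
C_B = 0.1513·C_{A0}·X = 0.1513×6.86×0.604 = 0.627 mol/L; Y_B = C_B/C_{A0} = 0.0914.

0.0914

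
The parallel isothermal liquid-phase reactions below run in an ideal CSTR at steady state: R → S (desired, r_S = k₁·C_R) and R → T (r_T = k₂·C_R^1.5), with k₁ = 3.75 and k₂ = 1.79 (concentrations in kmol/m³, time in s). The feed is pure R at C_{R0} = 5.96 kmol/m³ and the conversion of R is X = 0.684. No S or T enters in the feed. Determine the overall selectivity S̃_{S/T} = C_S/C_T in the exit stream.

Exit C_R = C_{R0}(1−X) = 5.96×0.316 = 1.883 kmol/m³.
In a CSTR the entire volume is at exit conditions, so r_S = 3.75×1.883 = 7.063 and r_T = 1.79×1.883^1.5 = 4.627.
Overall selectivity = C_S/C_T = r_Sτ/(r_Tτ) = r_S/r_T = 1.53.

1.53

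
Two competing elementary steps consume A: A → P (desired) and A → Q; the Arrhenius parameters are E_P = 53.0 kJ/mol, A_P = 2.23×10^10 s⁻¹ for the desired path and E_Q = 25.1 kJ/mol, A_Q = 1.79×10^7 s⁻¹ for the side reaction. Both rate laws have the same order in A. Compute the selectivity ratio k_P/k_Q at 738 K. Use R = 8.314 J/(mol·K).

13.2

k_P/k_Q = (A_P/A_Q)·exp[−(E_P−E_Q)/(RT)] = (A_P/A_Q)·exp[(E_Q−E_P)/(RT)].
(E_Q−E_P)/(RT) = (25.1−53.0)×10³/(8.314×738) = -27900/6136 = -4.547.
k_P/k_Q = (2.23×10^10/1.79×10^7)·exp(-4.547) = 1246 × 0.01060 = 13.2.
Since E_P > E_Q, raising the temperature improves selectivity toward P.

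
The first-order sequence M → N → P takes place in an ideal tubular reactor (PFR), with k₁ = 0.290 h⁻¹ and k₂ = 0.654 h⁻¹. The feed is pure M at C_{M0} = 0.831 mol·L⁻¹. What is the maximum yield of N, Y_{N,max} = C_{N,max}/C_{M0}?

At the optimum, C_{N,max}/C_{M0} = (k₁/k₂)^[k₂/(k₂−k₁)].
= (0.290/0.654)^(0.654/(0.654−0.290)) = (0.4434)^(1.797) = 0.2320.

0.232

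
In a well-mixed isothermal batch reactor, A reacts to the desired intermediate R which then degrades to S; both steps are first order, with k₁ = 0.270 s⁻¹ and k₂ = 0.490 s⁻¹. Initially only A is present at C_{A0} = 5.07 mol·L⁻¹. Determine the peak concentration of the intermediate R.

1.34 mol·L⁻¹

At the optimum, C_{R,max}/C_{A0} = (k₁/k₂)^[k₂/(k₂−k₁)].
= (0.270/0.490)^(0.490/(0.490−0.270)) = (0.5510)^(2.227) = 0.2652.
C_{R,max} = 0.2652×5.07 = 1.34 mol·L⁻¹.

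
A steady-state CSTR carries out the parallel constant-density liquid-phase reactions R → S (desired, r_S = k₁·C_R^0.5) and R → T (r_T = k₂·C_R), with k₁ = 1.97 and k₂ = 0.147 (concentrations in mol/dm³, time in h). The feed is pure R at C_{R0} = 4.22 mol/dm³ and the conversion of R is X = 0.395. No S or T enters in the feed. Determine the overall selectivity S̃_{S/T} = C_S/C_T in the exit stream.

Exit C_R = C_{R0}(1−X) = 4.22×0.605 = 2.553 mol/dm³.
Rates in a CSTR are evaluated at the outlet concentration: r_S = 1.97×2.553^0.5 = 3.148, r_T = 0.147×2.553 = 0.3753.
Overall selectivity = C_S/C_T = r_Sτ/(r_Tτ) = r_S/r_T = 8.39.

8.39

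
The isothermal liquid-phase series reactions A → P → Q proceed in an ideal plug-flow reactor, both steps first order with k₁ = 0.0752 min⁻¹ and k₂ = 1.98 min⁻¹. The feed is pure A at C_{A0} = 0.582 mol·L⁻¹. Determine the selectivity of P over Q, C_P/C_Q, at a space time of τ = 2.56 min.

0.226

The intermediate concentration in a first-order A→B→C sequence is C_P = k₁C_{A0}(e^(−k₁τ) − e^(−k₂τ))/(k₂−k₁).
e^(−k₁τ) = e^(−0.0752×2.56) = e^(−0.1925) = 0.8249; e^(−k₂τ) = e^(−5.069) = 0.006290.
C_P = 0.0752×0.582/(1.98−0.0752) × (0.8249−0.006290) = 0.02298×0.8186 = 0.01881 mol·L⁻¹.
C_A = C_{A0}e^(−k₁τ) = 0.4801 mol·L⁻¹, so C_Q = C_{A0}−C_A−C_P = 0.08311 mol·L⁻¹; C_P/C_Q = 0.226.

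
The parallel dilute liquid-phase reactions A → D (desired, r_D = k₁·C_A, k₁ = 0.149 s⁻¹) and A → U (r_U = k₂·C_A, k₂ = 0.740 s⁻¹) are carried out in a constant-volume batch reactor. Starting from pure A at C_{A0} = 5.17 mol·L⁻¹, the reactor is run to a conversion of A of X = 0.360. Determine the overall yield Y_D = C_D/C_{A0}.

C_A = C_{A0}(1−X) = 3.309 mol·L⁻¹.
Both paths are first order in A, so the instantaneous fraction to D is constant: dC_D/d(−C_A) = k₁/(k₁+k₂) = 0.1676.
C_D = 0.1676·(C_{A0}−C_A) = 0.1676×1.861 = 0.312 mol·L⁻¹.
Y_D = C_D/C_{A0} = 0.3119/5.17 = 0.0603.

0.0603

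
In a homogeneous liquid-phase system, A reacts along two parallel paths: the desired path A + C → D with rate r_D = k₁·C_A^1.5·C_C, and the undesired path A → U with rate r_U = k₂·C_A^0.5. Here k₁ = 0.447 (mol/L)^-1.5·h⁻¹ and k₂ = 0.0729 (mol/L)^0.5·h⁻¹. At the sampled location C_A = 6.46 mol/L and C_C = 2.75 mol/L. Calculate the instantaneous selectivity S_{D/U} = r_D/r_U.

S_{D/U} = r_D/r_U = (k₁·C_A^1.5·C_C)/(k₂·C_A^0.5) = (k₁/k₂)·C_A·C_C.
= (0.447×6.460^1.5×2.750) / (0.0729×6.460^0.5) = 20.18/0.1853 = 109.

109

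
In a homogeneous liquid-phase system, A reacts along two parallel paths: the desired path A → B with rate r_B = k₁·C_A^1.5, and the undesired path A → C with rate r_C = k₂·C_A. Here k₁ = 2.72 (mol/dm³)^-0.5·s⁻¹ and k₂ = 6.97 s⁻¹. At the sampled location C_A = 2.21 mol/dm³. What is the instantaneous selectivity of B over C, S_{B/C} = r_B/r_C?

0.580

S_{B/C} = r_B/r_C = (k₁·C_A^1.5)/(k₂·C_A) = (k₁/k₂)·C_A^0.5.
= (2.72×2.210^1.5) / (6.97×2.210) = 8.936/15.40 = 0.580.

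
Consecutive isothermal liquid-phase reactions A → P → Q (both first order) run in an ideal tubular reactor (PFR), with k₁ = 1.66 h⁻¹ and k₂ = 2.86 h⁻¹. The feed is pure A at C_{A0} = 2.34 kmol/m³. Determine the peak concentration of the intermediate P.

For a first-order series the maximum intermediate yield is C_{P,max}/C_{A0} = (k₁/k₂)^[k₂/(k₂−k₁)].
= (1.66/2.86)^(2.86/(2.86−1.66)) = (0.5804)^(2.383) = 0.2735.
C_{P,max} = 0.2735×2.34 = 0.640 kmol/m³.

0.640 kmol/m³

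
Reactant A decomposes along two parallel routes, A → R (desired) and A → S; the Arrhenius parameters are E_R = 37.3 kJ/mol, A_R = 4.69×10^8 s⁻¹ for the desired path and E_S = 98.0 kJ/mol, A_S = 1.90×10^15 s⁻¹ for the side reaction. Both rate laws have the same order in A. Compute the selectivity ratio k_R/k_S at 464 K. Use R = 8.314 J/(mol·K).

Since both paths have the same order in A, the concentration cancels and S_{R/S} = k_R/k_S = (A_R/A_S)·exp[(E_S−E_R)/(RT)].
(E_S−E_R)/(RT) = (98.0−37.3)×10³/(8.314×464) = 60700/3858 = 15.73.
k_R/k_S = (4.69×10^8/1.90×10^15)·exp(15.73) = 2.468×10^-7 × 6.816×10^6 = 1.68.

1.68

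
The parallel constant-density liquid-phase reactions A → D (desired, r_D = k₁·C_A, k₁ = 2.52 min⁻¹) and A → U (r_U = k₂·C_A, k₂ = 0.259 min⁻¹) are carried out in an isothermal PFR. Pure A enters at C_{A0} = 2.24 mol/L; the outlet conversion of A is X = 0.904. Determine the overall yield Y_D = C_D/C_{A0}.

0.820

C_A = C_{A0}(1−X) = 0.2150 mol/L.
Both paths are first order in A, so the instantaneous fraction to D is constant: dC_D/d(−C_A) = k₁/(k₁+k₂) = 0.9068.
C_D = 0.9068·(C_{A0}−C_A) = 0.9068×2.025 = 1.84 mol/L.
Y_D = C_D/C_{A0} = 1.836/2.24 = 0.820.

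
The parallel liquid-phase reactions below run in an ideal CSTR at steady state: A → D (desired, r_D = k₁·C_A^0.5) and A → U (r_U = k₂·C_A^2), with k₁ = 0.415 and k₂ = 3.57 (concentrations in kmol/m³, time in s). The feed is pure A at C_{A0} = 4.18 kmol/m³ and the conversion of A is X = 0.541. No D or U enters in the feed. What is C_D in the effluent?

Exit C_A = C_{A0}(1−X) = 4.18×0.459 = 1.919 kmol/m³.
Rates in a CSTR are evaluated at the outlet concentration: r_D = 0.415×1.919^0.5 = 0.5748, r_U = 3.57×1.919^2 = 13.14.
Fraction of consumed A going to D: r_D/(r_D+r_U) = 0.04191.
C_D = 0.04191·C_{A0}·X = 0.04191×4.18×0.541 = 0.0948 kmol/m³.

0.0948 kmol/m³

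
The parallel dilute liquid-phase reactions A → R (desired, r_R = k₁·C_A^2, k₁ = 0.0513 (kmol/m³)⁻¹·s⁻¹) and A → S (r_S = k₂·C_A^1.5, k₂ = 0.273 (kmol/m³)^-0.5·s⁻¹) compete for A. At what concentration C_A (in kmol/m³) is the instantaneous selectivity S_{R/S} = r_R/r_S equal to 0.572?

9.27 kmol/m³

S_{R/S} = (k₁/k₂)·C_A^0.5 ⇒ C_A = (S·k₂/k₁)^(2).
= (0.572×0.273/0.0513)^(2) = (3.044)^(2) = 9.27 kmol/m³.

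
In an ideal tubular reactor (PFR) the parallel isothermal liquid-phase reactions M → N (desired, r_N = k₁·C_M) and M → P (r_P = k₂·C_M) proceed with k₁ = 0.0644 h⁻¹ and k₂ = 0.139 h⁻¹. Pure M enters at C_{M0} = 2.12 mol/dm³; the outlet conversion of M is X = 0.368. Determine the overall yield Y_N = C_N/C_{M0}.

0.117

C_M = C_{M0}(1−X) = 1.340 mol/dm³.
Both paths are first order in M, so the instantaneous fraction to N is constant: dC_N/d(−C_M) = k₁/(k₁+k₂) = 0.3166.
C_N = 0.3166·(C_{M0}−C_M) = 0.3166×0.7802 = 0.247 mol/dm³.
Y_N = C_N/C_{M0} = 0.2470/2.12 = 0.117.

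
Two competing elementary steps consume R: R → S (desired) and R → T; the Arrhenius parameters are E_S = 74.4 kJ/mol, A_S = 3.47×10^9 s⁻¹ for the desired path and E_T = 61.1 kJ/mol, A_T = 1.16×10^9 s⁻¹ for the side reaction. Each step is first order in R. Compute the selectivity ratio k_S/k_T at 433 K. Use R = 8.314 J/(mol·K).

Since both paths have the same order in R, the concentration cancels and S_{S/T} = k_S/k_T = (A_S/A_T)·exp[(E_T−E_S)/(RT)].
(E_T−E_S)/(RT) = (61.1−74.4)×10³/(8.314×433) = -13300/3600 = -3.694.
k_S/k_T = (3.47×10^9/1.16×10^9)·exp(-3.694) = 2.991 × 0.02486 = 0.0744.
Since E_S > E_T, raising the temperature improves selectivity toward S.

0.0744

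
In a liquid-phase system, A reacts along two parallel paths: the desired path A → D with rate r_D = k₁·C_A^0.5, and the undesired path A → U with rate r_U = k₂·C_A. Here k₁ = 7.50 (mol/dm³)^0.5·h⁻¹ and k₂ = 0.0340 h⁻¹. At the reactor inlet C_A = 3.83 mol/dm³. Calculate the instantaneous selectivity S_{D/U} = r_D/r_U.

S_{D/U} = r_D/r_U = (k₁·C_A^0.5)/(k₂·C_A) = (k₁/k₂)·C_A^-0.5.
= (7.50×3.830^0.5) / (0.0340×3.830) = 14.68/0.1302 = 113.

113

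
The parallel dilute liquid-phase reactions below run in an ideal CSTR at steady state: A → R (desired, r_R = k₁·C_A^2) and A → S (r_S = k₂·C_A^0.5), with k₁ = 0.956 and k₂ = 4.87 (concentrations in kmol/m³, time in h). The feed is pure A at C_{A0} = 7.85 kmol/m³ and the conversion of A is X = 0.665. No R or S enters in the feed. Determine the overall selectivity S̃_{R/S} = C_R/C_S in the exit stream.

0.837

Exit C_A = C_{A0}(1−X) = 7.85×0.335 = 2.630 kmol/m³.
Rates in a CSTR are evaluated at the outlet concentration: r_R = 0.956×2.630^2 = 6.611, r_S = 4.87×2.630^0.5 = 7.897.
Overall selectivity = C_R/C_S = r_Rτ/(r_Sτ) = r_R/r_S = 0.837.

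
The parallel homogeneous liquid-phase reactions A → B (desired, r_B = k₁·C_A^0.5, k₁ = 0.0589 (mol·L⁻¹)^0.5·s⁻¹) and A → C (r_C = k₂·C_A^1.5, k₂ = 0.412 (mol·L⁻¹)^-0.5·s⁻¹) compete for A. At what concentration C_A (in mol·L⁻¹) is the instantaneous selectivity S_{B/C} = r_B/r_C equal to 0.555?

S_{B/C} = (k₁/k₂)·C_A⁻¹ ⇒ C_A = (S·k₂/k₁)^(-1).
= (0.555×0.412/0.0589)^(-1) = (3.882)^(-1) = 0.258 mol·L⁻¹.

0.258 mol·L⁻¹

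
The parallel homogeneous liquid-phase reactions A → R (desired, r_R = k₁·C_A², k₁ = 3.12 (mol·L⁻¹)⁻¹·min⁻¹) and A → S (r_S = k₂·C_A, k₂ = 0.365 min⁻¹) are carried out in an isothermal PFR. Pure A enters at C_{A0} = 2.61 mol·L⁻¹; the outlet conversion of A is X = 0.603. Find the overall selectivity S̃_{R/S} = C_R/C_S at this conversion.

14.6

C_A = C_{A0}(1−X) = 1.036 mol·L⁻¹.
Along a PFR/batch, dC_S/dC_A = −r_S/(r_R+r_S) = −k₂/(k₂+k₁·C_A).
Integrating from C_{A0} to C_A: C_S = (0.365/3.12)·ln[(0.365+3.12·2.61)/(0.365+3.12·1.04)] = 0.1170·ln(8.508/3.598) = 0.1007 mol·L⁻¹.
Then C_R = (C_{A0}−C_A) − C_S = 1.574 − 0.1007 = 1.473 mol·L⁻¹.
S̃_{R/S} = C_R/C_S = 1.473/0.1007 = 14.6.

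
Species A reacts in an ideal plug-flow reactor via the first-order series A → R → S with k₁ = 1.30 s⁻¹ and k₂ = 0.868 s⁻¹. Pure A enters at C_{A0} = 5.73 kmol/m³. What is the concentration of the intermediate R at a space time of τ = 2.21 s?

1.56 kmol/m³

The intermediate concentration in a first-order A→B→C sequence is C_R = k₁C_{A0}(e^(−k₁τ) − e^(−k₂τ))/(k₂−k₁).
e^(−k₁τ) = e^(−1.30×2.21) = e^(−2.873) = 0.05653; e^(−k₂τ) = e^(−1.918) = 0.1469.
C_R = 1.30×5.73/(0.868−1.30) × (0.05653−0.1469) = (-17.24)×(-0.09033) = 1.558 kmol/m³.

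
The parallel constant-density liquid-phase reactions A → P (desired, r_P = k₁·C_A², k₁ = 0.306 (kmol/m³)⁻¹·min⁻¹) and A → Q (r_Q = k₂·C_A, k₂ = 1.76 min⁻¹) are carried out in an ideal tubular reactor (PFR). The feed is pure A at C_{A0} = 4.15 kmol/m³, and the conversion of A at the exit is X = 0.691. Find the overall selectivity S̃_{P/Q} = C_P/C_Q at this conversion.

0.458

C_A = C_{A0}(1−X) = 1.282 kmol/m³.
Along a PFR/batch, dC_Q/dC_A = −r_Q/(r_P+r_Q) = −k₂/(k₂+k₁·C_A).
Integrating from C_{A0} to C_A: C_Q = (1.76/0.306)·ln[(1.76+0.306·4.15)/(1.76+0.306·1.28)] = 5.752·ln(3.030/2.152) = 1.967 kmol/m³.
Then C_P = (C_{A0}−C_A) − C_Q = 2.868 − 1.967 = 0.9009 kmol/m³.
S̃_{P/Q} = C_P/C_Q = 0.9009/1.967 = 0.458.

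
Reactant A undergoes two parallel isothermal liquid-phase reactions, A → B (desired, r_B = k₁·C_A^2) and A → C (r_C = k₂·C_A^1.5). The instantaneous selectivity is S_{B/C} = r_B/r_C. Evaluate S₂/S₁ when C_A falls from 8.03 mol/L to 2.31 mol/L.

S_{B/C} = (k₁/k₂)·C_A^0.5, so S₂/S₁ = (C_{A,2}/C_{A,1})^0.5.
= (2.31/8.03)^0.5 = (0.2877)^0.5 = 0.536.

0.536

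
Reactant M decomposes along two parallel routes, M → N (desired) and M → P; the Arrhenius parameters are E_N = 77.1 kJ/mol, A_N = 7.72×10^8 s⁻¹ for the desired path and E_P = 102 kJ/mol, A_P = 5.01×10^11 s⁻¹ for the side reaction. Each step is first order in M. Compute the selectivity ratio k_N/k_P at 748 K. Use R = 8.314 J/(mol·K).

0.0845

k_N/k_P = (A_N/A_P)·exp[−(E_N−E_P)/(RT)] = (A_N/A_P)·exp[(E_P−E_N)/(RT)].
(E_P−E_N)/(RT) = (102−77.1)×10³/(8.314×748) = 24900/6219 = 4.004.
k_N/k_P = (7.72×10^8/5.01×10^11)·exp(4.004) = 0.001541 × 54.81 = 0.0845.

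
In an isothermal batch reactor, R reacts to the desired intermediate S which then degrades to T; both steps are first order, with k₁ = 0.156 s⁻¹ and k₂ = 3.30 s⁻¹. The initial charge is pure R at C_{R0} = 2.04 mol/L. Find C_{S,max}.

0.0829 mol/L

Evaluating C_S at t_opt = ln(k₂/k₁)/(k₂−k₁) gives C_{S,max}/C_{R0} = (k₁/k₂)^[k₂/(k₂−k₁)].
= (0.156/3.30)^(3.30/(3.30−0.156)) = (0.04727)^(1.050) = 0.04063.
C_{S,max} = 0.04063×2.04 = 0.0829 mol/L.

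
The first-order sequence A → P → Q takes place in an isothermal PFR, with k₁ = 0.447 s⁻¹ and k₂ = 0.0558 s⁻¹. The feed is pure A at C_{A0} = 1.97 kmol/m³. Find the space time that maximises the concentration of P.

Setting dC_P/dτ = 0 gives τ_opt = ln(k₂/k₁)/(k₂−k₁).
= ln(0.0558/0.447)/(0.0558−0.447) = ln(0.1248)/-0.3912 = -2.081/-0.3912 = 5.32 s.

5.32 s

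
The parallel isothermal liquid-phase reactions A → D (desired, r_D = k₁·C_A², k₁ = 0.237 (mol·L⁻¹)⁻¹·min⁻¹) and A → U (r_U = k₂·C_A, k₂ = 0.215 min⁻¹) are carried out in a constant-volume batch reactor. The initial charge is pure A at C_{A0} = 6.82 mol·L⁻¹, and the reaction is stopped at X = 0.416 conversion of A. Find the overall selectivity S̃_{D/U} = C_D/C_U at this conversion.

C_A = C_{A0}(1−X) = 3.983 mol·L⁻¹.
Along a PFR/batch, dC_U/dC_A = −r_U/(r_D+r_U) = −k₂/(k₂+k₁·C_A).
Integrating from C_{A0} to C_A: C_U = (0.215/0.237)·ln[(0.215+0.237·6.82)/(0.215+0.237·3.98)] = 0.9072·ln(1.831/1.159) = 0.4151 mol·L⁻¹.
Then C_D = (C_{A0}−C_A) − C_U = 2.837 − 0.4151 = 2.422 mol·L⁻¹.
S̃_{D/U} = C_D/C_U = 2.422/0.4151 = 5.84.

5.84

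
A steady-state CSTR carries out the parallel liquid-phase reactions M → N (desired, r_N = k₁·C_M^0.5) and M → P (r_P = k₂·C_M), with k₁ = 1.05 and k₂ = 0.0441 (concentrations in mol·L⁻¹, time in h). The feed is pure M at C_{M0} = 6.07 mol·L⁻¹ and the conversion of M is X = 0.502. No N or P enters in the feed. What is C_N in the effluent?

2.84 mol·L⁻¹

Exit C_M = C_{M0}(1−X) = 6.07×0.498 = 3.023 mol·L⁻¹.
A CSTR operates uniformly at the exit composition, giving r_N = 1.826 and r_P = 0.1333 (each k·C_M^n at C_M = 3.023).
Fraction of consumed M going to N: r_N/(r_N+r_P) = 0.9319.
C_N = 0.9319·C_{M0}·X = 0.9319×6.07×0.502 = 2.84 mol·L⁻¹.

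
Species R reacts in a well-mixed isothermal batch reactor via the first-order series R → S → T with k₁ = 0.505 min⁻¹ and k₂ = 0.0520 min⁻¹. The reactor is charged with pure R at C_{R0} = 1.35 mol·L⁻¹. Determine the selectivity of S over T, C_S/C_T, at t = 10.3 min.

1.86

The intermediate concentration in a first-order A→B→C sequence is C_S = k₁C_{R0}(e^(−k₁t) − e^(−k₂t))/(k₂−k₁).
e^(−k₁t) = e^(−0.505×10.3) = e^(−5.202) = 0.005508; e^(−k₂t) = e^(−0.5356) = 0.5853.
C_S = 0.505×1.35/(0.0520−0.505) × (0.005508−0.5853) = (-1.505)×(-0.5798) = 0.8726 mol·L⁻¹.
C_R = C_{R0}e^(−k₁t) = 0.007436 mol·L⁻¹, so C_T = C_{R0}−C_R−C_S = 0.4700 mol·L⁻¹; C_S/C_T = 1.86.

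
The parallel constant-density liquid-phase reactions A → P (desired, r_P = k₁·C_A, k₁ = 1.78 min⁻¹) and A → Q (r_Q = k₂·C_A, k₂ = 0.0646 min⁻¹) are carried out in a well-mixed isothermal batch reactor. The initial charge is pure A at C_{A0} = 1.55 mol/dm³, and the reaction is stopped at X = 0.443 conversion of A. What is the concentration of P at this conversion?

C_A = C_{A0}(1−X) = 0.8633 mol/dm³.
Both paths are first order in A, so the instantaneous fraction to P is constant: dC_P/d(−C_A) = k₁/(k₁+k₂) = 0.9650.
C_P = 0.9650·(C_{A0}−C_A) = 0.9650×0.6867 = 0.663 mol/dm³.

0.663 mol/dm³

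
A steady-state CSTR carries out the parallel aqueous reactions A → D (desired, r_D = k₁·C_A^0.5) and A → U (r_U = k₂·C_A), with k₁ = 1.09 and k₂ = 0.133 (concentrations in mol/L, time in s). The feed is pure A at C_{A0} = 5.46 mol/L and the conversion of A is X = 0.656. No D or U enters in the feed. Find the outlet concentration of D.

Exit C_A = C_{A0}(1−X) = 5.46×0.344 = 1.878 mol/L.
Rates in a CSTR are evaluated at the outlet concentration: r_D = 1.09×1.878^0.5 = 1.494, r_U = 0.133×1.878 = 0.2498.
Fraction of consumed A going to D: r_D/(r_D+r_U) = 0.8567.
C_D = 0.8567·C_{A0}·X = 0.8567×5.46×0.656 = 3.07 mol/L.

3.07 mol/L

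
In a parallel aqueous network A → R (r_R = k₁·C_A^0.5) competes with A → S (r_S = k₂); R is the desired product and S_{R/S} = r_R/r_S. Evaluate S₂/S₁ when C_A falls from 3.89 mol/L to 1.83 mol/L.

S_{R/S} = (k₁/k₂)·C_A^0.5, so S₂/S₁ = (C_{A,2}/C_{A,1})^0.5.
= (1.83/3.89)^0.5 = (0.4704)^0.5 = 0.686.
Selectivity toward R falls as C_A falls — high-concentration operation is favoured.

0.686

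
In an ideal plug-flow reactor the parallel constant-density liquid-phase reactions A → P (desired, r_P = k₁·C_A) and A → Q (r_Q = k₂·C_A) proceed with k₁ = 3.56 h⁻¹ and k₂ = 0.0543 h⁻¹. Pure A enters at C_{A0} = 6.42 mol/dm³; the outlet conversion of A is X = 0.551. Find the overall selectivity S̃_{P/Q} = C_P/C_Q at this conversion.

C_A = C_{A0}(1−X) = 2.883 mol/dm³.
Both paths are first order in A, so the instantaneous fraction to P is constant: dC_P/d(−C_A) = k₁/(k₁+k₂) = 0.9850.
C_P = 0.9850·(C_{A0}−C_A) = 0.9850×3.537 = 3.48 mol/dm³.
C_Q = (C_{A0}−C_A)−C_P = 0.05314 mol/dm³; S̃_{P/Q} = 3.484/0.05314 = 65.6.

65.6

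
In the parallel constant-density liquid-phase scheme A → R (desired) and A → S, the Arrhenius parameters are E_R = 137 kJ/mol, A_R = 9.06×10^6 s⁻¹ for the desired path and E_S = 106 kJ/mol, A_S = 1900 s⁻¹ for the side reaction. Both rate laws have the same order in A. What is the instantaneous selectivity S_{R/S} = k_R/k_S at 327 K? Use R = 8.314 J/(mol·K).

0.0532

k_R/k_S = (A_R/A_S)·exp[−(E_R−E_S)/(RT)] = (A_R/A_S)·exp[(E_S−E_R)/(RT)].
(E_S−E_R)/(RT) = (106−137)×10³/(8.314×327) = -31000/2719 = -11.40.
k_R/k_S = (9.06×10^6/1900)·exp(-11.40) = 4768 × 1.117×10^-5 = 0.0532.
Since E_R > E_S, raising the temperature improves selectivity toward R.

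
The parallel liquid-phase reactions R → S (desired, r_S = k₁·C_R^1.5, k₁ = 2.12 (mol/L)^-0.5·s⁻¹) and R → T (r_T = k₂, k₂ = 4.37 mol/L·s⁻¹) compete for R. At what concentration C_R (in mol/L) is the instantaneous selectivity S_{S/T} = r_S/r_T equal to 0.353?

0.809 mol/L

S_{S/T} = (k₁/k₂)·C_R^1.5 ⇒ C_R = (S·k₂/k₁)^(1/1.5).
= (0.353×4.37/2.12)^(0.6667) = (0.7276)^(0.6667) = 0.809 mol/L.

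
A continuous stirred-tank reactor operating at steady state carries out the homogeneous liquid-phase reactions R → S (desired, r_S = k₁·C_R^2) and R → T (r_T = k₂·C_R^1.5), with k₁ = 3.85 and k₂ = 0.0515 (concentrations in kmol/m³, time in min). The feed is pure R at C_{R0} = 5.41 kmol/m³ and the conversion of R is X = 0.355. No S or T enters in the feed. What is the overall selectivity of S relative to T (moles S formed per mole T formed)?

Exit C_R = C_{R0}(1−X) = 5.41×0.645 = 3.489 kmol/m³.
A CSTR operates uniformly at the exit composition, giving r_S = 46.88 and r_T = 0.3357 (each k·C_R^n at C_R = 3.489).
Overall selectivity = C_S/C_T = r_Sτ/(r_Tτ) = r_S/r_T = 140.

140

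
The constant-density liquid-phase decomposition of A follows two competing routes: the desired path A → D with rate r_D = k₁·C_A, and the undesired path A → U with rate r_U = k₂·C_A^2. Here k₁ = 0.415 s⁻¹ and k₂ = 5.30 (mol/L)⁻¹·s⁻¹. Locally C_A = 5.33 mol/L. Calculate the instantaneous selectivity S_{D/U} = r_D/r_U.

S_{D/U} = r_D/r_U = (k₁·C_A)/(k₂·C_A^2) = (k₁/k₂)·C_A⁻¹.
= (0.415×5.330) / (5.30×5.330^2) = 2.212/150.6 = 0.0147.

0.0147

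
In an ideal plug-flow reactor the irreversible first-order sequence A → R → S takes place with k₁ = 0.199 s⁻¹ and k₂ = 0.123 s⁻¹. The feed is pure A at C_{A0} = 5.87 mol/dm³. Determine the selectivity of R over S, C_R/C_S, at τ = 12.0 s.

0.651

For first-order series with pure A initially, C_R(τ) = k₁C_{A0}/(k₂−k₁)·(e^(−k₁τ) − e^(−k₂τ)).
e^(−k₁τ) = e^(−0.199×12.0) = e^(−2.388) = 0.09181; e^(−k₂τ) = e^(−1.476) = 0.2286.
C_R = 0.199×5.87/(0.123−0.199) × (0.09181−0.2286) = (-15.37)×(-0.1367) = 2.102 mol/dm³.
C_A = C_{A0}e^(−k₁τ) = 0.5389 mol/dm³, so C_S = C_{A0}−C_A−C_R = 3.229 mol/dm³; C_R/C_S = 0.651.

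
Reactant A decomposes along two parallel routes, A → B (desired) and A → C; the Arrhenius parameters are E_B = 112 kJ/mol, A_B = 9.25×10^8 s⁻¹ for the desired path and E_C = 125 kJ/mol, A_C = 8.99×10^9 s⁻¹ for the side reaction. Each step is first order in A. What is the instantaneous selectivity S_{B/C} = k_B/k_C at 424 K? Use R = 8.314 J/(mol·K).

4.11

k_B/k_C = (A_B/A_C)·exp[−(E_B−E_C)/(RT)] = (A_B/A_C)·exp[(E_C−E_B)/(RT)].
(E_C−E_B)/(RT) = (125−112)×10³/(8.314×424) = 13000/3525 = 3.688.
k_B/k_C = (9.25×10^8/8.99×10^9)·exp(3.688) = 0.1029 × 39.96 = 4.11.
Since E_B < E_C, lowering the temperature improves selectivity toward B.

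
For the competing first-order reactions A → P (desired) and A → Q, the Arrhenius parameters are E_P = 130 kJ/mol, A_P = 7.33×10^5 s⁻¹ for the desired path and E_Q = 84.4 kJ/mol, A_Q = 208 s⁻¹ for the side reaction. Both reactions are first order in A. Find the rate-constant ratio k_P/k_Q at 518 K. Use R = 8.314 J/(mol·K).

k_P/k_Q = (A_P/A_Q)·exp[−(E_P−E_Q)/(RT)] = (A_P/A_Q)·exp[(E_Q−E_P)/(RT)].
(E_Q−E_P)/(RT) = (84.4−130)×10³/(8.314×518) = -45600/4307 = -10.59.
k_P/k_Q = (7.33×10^5/208)·exp(-10.59) = 3524 × 2.521×10^-5 = 0.0888.
Since E_P > E_Q, raising the temperature improves selectivity toward P.

0.0888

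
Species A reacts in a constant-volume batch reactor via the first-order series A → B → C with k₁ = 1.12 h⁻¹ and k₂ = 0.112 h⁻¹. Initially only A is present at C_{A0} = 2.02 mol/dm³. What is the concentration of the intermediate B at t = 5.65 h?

The intermediate concentration in a first-order A→B→C sequence is C_B = k₁C_{A0}(e^(−k₁t) − e^(−k₂t))/(k₂−k₁).
e^(−k₁t) = e^(−1.12×5.65) = e^(−6.328) = 0.001786; e^(−k₂t) = e^(−0.6328) = 0.5311.
C_B = 1.12×2.02/(0.112−1.12) × (0.001786−0.5311) = (-2.244)×(-0.5293) = 1.188 mol/dm³.

1.19 mol/dm³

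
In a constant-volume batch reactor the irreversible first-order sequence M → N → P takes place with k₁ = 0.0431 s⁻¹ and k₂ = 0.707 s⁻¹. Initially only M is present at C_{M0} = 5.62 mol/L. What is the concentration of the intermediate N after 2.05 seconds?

Solving the coupled first-order balances gives C_N(t) = [k₁/(k₂−k₁)]·C_{M0}·(e^(−k₁t) − e^(−k₂t)).
e^(−k₁t) = e^(−0.0431×2.05) = e^(−0.08835) = 0.9154; e^(−k₂t) = e^(−1.449) = 0.2347.
C_N = 0.0431×5.62/(0.707−0.0431) × (0.9154−0.2347) = 0.3648×0.6807 = 0.2484 mol/L.

0.248 mol/L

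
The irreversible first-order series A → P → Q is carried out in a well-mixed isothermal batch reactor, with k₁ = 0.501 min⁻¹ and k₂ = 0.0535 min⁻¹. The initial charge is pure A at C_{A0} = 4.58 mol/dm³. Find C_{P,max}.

3.51 mol/dm³

At the optimum, C_{P,max}/C_{A0} = (k₁/k₂)^[k₂/(k₂−k₁)].
= (0.501/0.0535)^(0.0535/(0.0535−0.501)) = (9.364)^(-0.1196) = 0.7653.
C_{P,max} = 0.7653×4.58 = 3.51 mol/dm³.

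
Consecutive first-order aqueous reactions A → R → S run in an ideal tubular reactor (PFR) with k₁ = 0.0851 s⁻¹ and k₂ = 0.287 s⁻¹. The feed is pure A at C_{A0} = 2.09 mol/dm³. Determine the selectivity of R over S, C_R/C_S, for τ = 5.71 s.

The intermediate concentration in a first-order A→B→C sequence is C_R = k₁C_{A0}(e^(−k₁τ) − e^(−k₂τ))/(k₂−k₁).
e^(−k₁τ) = e^(−0.0851×5.71) = e^(−0.4859) = 0.6151; e^(−k₂τ) = e^(−1.639) = 0.1942.
C_R = 0.0851×2.09/(0.287−0.0851) × (0.6151−0.1942) = 0.8809×0.4209 = 0.3708 mol/dm³.
C_A = C_{A0}e^(−k₁τ) = 1.286 mol/dm³, so C_S = C_{A0}−C_A−C_R = 0.4336 mol/dm³; C_R/C_S = 0.855.

0.855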